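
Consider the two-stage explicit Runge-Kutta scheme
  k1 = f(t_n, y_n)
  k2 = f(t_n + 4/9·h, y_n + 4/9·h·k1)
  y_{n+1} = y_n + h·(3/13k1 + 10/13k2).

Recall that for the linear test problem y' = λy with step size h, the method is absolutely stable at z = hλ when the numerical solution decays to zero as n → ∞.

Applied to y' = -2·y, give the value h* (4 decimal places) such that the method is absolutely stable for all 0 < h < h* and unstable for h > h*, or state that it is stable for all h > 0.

Test eqn y'=λy, z=hλ:
  k1=λy_n ⇒ h·k1=z·y_n;  k2=λ(1+4/9z)y_n ⇒ h·k2=z(1+4/9z)y_n
  y_{n+1}/y_n = 1 + 3/13z + 10/13z(1+4/9z) = 1 + z + 40/117z²
  R(z) = 1 + z + 40/117z².

Find x<0 with |R(x)|<1.
x=-1.16: |R|=0.3000
R=1: x+40/117x²=0 ⇒ x=−117/40=-2.9250; min R=1−1/(4·40/117)=0.2687>−1
Confirm numerically:
  x=-2.761: |R|=0.84520 <1
  x=-2.079: |R|=0.39869 <1
  x=-1.917: |R|=0.33937 <1
  x=-1.528: |R|=0.27022 <1
  x=-3.484: |R|=1.66583 >1
  x=-3.207: |R|=1.30919 >1
Interval (-2.9250, 0).

(-2.9250,0); λ=-2 ⇒ h* = (117/40)/2 = 1.4625.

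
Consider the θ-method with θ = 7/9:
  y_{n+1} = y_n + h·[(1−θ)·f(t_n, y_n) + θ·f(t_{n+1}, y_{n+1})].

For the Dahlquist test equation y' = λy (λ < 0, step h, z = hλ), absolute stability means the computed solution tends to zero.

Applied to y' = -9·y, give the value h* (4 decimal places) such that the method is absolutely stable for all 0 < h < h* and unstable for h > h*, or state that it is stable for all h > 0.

On y'=λy, z=hλ:
  y_{n+1} = y_n + z·[2/9·y_n + 7/9·y_{n+1}] ⇒ (1 − 7/9z)y_{n+1} = (1 + 2/9z)y_n
  ⇒ R(z) = (1 + 2/9z)/(1 − 7/9z).

Solve |R(x)|<1 on ℝ⁻.
x=-1.76: |R|=0.2570
x=-2: |R|=0.2174
x=-10: |R|=0.1392
x=-100: |R|=0.2694
θ=7/9≥1/2 ⇒ |1+2/9x|<|1−7/9x| ∀x<0 ⇒ unbounded interval.

interval (−∞, 0). Any h>0 works for λ=-9.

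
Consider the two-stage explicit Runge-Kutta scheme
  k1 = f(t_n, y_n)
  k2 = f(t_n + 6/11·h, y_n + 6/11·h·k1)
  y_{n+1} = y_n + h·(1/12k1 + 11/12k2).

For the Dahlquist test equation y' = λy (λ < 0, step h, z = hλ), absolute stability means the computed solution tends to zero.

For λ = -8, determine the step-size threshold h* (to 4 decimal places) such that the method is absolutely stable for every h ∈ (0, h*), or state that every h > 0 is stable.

(-2.0000,0); λ=-8 ⇒ h* = (2)/8 = 0.2500.

With y'=λy (z=hλ):
  k1=λy_n ⇒ h·k1=z·y_n;  k2=λ(1+6/11z)y_n ⇒ h·k2=z(1+6/11z)y_n
  y_{n+1}/y_n = 1 + 1/12z + 11/12z(1+6/11z) = 1 + z + 1/2z²
  ⇒ R(z) = 1 + z + 1/2z².

Boundary: |R(x)|=1, x<0.
x=-1.31: |R|=0.5481
R=1: x+1/2x²=0 ⇒ x=−2=-2.0000; min R=1−1/(4·1/2)=0.5000>−1
Confirm numerically:
  x=-1.660: |R|=0.71780 <1
  x=-0.953: |R|=0.50110 <1
  x=-0.912: |R|=0.50387 <1
  x=-2.553: |R|=1.70590 >1
  x=-2.550: |R|=1.70125 >1
  x=-2.164: |R|=1.17745 >1
Stable set (-2.0000, 0).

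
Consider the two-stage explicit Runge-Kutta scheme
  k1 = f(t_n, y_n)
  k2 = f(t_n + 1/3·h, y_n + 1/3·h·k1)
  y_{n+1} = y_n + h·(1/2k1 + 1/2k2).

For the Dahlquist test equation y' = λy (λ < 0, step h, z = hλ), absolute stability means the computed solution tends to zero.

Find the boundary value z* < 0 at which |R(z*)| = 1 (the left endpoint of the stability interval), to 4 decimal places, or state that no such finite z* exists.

Set f=λy, z=hλ:
  k1=λy_n ⇒ h·k1=z·y_n;  k2=λ(1+1/3z)y_n ⇒ h·k2=z(1+1/3z)y_n
  y_{n+1}/y_n = 1 + 1/2z + 1/2z(1+1/3z) = 1 + z + 1/6z²
  Hence R(z) = 1 + z + 1/6z².

Solve |R(x)|<1 on ℝ⁻.
x=-0.33: |R|=0.6882
R=1: x+1/6x²=0 ⇒ x=−6=-6.0000; min R=1−1/(4·1/6)=-0.5000>−1
Confirm numerically:
  x=-5.477: |R|=0.52259 <1
  x=-4.947: |R|=0.13180 <1
  x=-4.849: |R|=0.06980 <1
  x=-4.687: |R|=0.02567 <1
  x=-6.556: |R|=1.60752 >1
  x=-6.274: |R|=1.28651 >1
  x=-6.081: |R|=1.08209 >1
Stable set (-6.0000, 0).

left endpoint -6.0000.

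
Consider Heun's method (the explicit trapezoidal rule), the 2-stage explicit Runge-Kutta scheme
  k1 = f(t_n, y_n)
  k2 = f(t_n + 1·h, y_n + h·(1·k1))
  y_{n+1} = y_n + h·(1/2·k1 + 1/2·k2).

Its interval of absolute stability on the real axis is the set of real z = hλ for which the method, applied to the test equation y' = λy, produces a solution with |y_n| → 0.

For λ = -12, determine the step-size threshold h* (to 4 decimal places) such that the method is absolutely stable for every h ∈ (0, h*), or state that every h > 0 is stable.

(-2.0000,0); λ=-12 ⇒ h* = 0.1667.

On y'=λy, z=hλ:
  order 2, 2-stage ⇒ R(z)=1+z+z^2/2
  (e.g. R(-1.37)=0.56845, |R|=0.56845)

Need |R(x)|<1, x<0.
x=-1.37: |R|=0.5685
|R(-2.22)|=1.2442 |R(-1.84)|=0.8528 |R(-0.65)|=0.5613
Bisect:
  x_lo=-2.6323 |R|=1.8321  x_hi=-0.1206 |R|=0.8867
  mid=-1.37643 |R|=0.57085 →hi
  mid=-2.00435 |R|=1.00435 →lo
  mid=-1.69039 |R|=0.73832 →hi
  mid=-1.84737 |R|=0.85902 →hi
  mid=-1.92586 |R|=0.92861 →hi
  mid=-1.96510 |R|=0.96571 →hi
  mid=-1.98472 |R|=0.98484 →hi
  ...
  [-2.00005,-1.99990] ⇒ x*=-2.0000
Interval (-2.0000, 0).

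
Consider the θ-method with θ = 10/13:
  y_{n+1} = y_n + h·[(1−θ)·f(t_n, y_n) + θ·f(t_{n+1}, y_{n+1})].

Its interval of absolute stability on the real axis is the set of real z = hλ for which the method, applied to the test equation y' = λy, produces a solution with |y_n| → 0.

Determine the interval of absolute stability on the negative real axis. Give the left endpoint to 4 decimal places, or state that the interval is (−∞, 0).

unbounded; (−∞, 0).

With y'=λy (z=hλ):
  y_{n+1} = y_n + z·[3/13·y_n + 10/13·y_{n+1}] ⇒ (1 − 10/13z)y_{n+1} = (1 + 3/13z)y_n
  ⇒ R(z) = (1 + 3/13z)/(1 − 10/13z).

Need |R(x)|<1, x<0.
x=-1.52: |R|=0.2993
x=-2: |R|=0.2121
x=-10: |R|=0.1504
x=-100: |R|=0.2833
θ=10/13≥1/2 ⇒ |1+3/13x|<|1−10/13x| ∀x<0 ⇒ stable on all of ℝ⁻.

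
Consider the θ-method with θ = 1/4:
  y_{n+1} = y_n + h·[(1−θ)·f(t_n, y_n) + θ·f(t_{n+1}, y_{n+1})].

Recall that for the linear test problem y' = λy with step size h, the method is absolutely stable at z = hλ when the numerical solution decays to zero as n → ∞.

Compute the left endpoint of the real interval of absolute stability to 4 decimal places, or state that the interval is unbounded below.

left endpoint -4.0000.

Test eqn y'=λy, z=hλ:
  y_{n+1} = y_n + z·[3/4·y_n + 1/4·y_{n+1}] ⇒ (1 − 1/4z)y_{n+1} = (1 + 3/4z)y_n
  Hence R(z) = (1 + 3/4z)/(1 − 1/4z).

Need |R(x)|<1, x<0.
x=-0.52: |R|=0.5398
R=−1: 1+3/4x = −1+1/4x ⇒ -1/2x=2 ⇒ x=2/(-1/2)=-4.0000
Confirm numerically:
  x=-3.517: |R|=0.87149 <1
  x=-3.502: |R|=0.86724 <1
  x=-3.083: |R|=0.74107 <1
  x=-4.426: |R|=1.10112 >1
  x=-4.262: |R|=1.06342 >1
Stable set (-4.0000, 0).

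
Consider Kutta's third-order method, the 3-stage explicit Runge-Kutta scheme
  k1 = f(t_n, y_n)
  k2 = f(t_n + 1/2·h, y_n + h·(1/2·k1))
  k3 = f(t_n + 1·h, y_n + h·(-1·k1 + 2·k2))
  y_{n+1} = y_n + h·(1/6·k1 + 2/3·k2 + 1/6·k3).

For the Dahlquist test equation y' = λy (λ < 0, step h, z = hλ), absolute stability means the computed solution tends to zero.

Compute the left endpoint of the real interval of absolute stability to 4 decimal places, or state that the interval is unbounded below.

left endpoint -2.5127.

Test eqn y'=λy, z=hλ:
  order 3, 3-stage ⇒ R(z)=1+z+z^2/2+z^3/6
  (e.g. R(-0.37)=0.69001, |R|=0.69001)

Find x<0 with |R(x)|<1.
x=-0.37: |R|=0.6900
|R(-1.48)|=0.0749 |R(-1.04)|=0.3133 |R(-0.82)|=0.4243
Bisect:
  x_lo=-3.3613 |R|=3.0415  x_hi=-0.0736 |R|=0.9291
  mid=-1.71742 |R|=0.08692 →hi
  mid=-2.53934 |R|=1.04426 →lo
  mid=-2.12838 |R|=0.47030 →hi
  mid=-2.33386 |R|=0.72912 →hi
  mid=-2.43660 |R|=0.87911 →hi
  mid=-2.48797 |R|=0.95972 →hi
  mid=-2.51365 |R|=1.00149 →lo
  mid=-2.50081 |R|=0.98048 →hi
  mid=-2.50723 |R|=0.99096 →hi
  ...
  [-2.51285,-2.51265] ⇒ x*=-2.5127
Stable set (-2.5127, 0).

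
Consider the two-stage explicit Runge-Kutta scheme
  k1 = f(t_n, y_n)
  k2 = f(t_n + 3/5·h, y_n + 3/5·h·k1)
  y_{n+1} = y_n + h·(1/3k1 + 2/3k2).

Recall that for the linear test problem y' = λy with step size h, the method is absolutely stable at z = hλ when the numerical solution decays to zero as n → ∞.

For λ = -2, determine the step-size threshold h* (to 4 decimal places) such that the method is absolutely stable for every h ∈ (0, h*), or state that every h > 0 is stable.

(-2.5000,0); λ=-2 ⇒ h* = (5/2)/2 = 1.2500.

With y'=λy (z=hλ):
  k1=λy_n ⇒ h·k1=z·y_n;  k2=λ(1+3/5z)y_n ⇒ h·k2=z(1+3/5z)y_n
  y_{n+1}/y_n = 1 + 1/3z + 2/3z(1+3/5z) = 1 + z + 2/5z²
  Hence R(z) = 1 + z + 2/5z².

Solve |R(x)|<1 on ℝ⁻.
x=-1.57: |R|=0.4160
R=1: x+2/5x²=0 ⇒ x=−5/2=-2.5000; min R=1−1/(4·2/5)=0.3750>−1
Confirm numerically:
  x=-2.228: |R|=0.75759 <1
  x=-1.844: |R|=0.51613 <1
  x=-1.011: |R|=0.39785 <1
  x=-2.929: |R|=1.50262 >1
  x=-2.894: |R|=1.45609 >1
  x=-2.737: |R|=1.25947 >1
So |R|<1 on (-2.5000, 0).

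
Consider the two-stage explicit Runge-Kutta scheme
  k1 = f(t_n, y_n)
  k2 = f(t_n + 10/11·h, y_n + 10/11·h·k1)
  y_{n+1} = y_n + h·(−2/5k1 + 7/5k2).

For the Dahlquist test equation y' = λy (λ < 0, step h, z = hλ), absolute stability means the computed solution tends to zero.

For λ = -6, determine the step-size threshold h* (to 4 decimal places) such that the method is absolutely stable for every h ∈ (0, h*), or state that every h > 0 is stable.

(-0.7857,0); λ=-6 ⇒ h* = (11/14)/6 = 0.1310.

Set f=λy, z=hλ:
  k1=λy_n ⇒ h·k1=z·y_n;  k2=λ(1+10/11z)y_n ⇒ h·k2=z(1+10/11z)y_n
  y_{n+1}/y_n = 1 − 2/5z + 7/5z(1+10/11z) = 1 + z + 14/11z²
  so R(z) = 1 + z + 14/11z².

Need |R(x)|<1, x<0.
x=-1.79: |R|=3.2879
R=1: x+14/11x²=0 ⇒ x=−11/14=-0.7857; min R=1−1/(4·14/11)=0.8036>−1
Confirm numerically:
  x=-0.659: |R|=0.89372 <1
  x=-0.550: |R|=0.83500 <1
  x=-0.545: |R|=0.83303 <1
  x=-0.504: |R|=0.81929 <1
  x=-1.049: |R|=1.35151 >1
  x=-0.809: |R|=1.02398 >1
Interval (-0.7857, 0).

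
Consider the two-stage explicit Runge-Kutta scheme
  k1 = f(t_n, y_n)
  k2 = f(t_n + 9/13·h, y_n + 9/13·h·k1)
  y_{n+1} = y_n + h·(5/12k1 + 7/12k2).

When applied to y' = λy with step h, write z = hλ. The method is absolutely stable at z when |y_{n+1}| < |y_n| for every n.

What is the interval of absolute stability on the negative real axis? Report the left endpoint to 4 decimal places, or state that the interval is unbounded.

z∈(-2.4762,0).

With y'=λy (z=hλ):
  k1=λy_n ⇒ h·k1=z·y_n;  k2=λ(1+9/13z)y_n ⇒ h·k2=z(1+9/13z)y_n
  y_{n+1}/y_n = 1 + 5/12z + 7/12z(1+9/13z) = 1 + z + 21/52z²
  Hence R(z) = 1 + z + 21/52z².

Boundary: |R(x)|=1, x<0.
x=-0.98: |R|=0.4079
R=1: x+21/52x²=0 ⇒ x=−52/21=-2.4762; min R=1−1/(4·21/52)=0.3810>−1
Confirm numerically:
  x=-2.323: |R|=0.85629 <1
  x=-1.770: |R|=0.49521 <1
  x=-1.765: |R|=0.49307 <1
  x=-3.032: |R|=1.68057 >1
  x=-3.023: |R|=1.66756 >1
  x=-2.705: |R|=1.24995 >1
Stable set (-2.4762, 0).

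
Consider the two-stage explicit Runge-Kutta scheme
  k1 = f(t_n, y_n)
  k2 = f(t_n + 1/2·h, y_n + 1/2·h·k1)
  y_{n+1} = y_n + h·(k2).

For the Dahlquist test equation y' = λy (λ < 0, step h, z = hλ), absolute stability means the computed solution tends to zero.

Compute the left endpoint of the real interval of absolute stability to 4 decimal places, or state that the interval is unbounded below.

z* = -2.0000.

On y'=λy, z=hλ:
  k1=λy_n ⇒ h·k1=z·y_n;  k2=λ(1+1/2z)y_n ⇒ h·k2=z(1+1/2z)y_n
  y_{n+1}/y_n = 1 + z(1+1/2z) = 1 + z + 1/2z²
  ⇒ R(z) = 1 + z + 1/2z².

Solve |R(x)|<1 on ℝ⁻.
x=-1.44: |R|=0.5968
R=1: x+1/2x²=0 ⇒ x=−2=-2.0000; min R=1−1/(4·1/2)=0.5000>−1
Confirm numerically:
  x=-1.885: |R|=0.89161 <1
  x=-1.672: |R|=0.72579 <1
  x=-0.996: |R|=0.50001 <1
  x=-0.973: |R|=0.50036 <1
  x=-2.345: |R|=1.40451 >1
  x=-2.209: |R|=1.23084 >1
Stable set (-2.0000, 0).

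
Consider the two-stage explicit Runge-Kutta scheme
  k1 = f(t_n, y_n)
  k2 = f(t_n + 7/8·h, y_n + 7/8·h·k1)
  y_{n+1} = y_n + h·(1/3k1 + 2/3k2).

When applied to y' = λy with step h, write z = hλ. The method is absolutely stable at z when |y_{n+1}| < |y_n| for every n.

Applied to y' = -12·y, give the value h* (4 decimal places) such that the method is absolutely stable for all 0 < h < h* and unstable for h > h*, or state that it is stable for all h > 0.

With y'=λy (z=hλ):
  k1=λy_n ⇒ h·k1=z·y_n;  k2=λ(1+7/8z)y_n ⇒ h·k2=z(1+7/8z)y_n
  y_{n+1}/y_n = 1 + 1/3z + 2/3z(1+7/8z) = 1 + z + 7/12z²
  so R(z) = 1 + z + 7/12z².

Need |R(x)|<1, x<0.
x=-1.41: |R|=0.7497
R=1: x+7/12x²=0 ⇒ x=−12/7=-1.7143; min R=1−1/(4·7/12)=0.5714>−1
Confirm numerically:
  x=-1.677: |R|=0.96353 <1
  x=-1.433: |R|=0.76487 <1
  x=-0.840: |R|=0.57160 <1
  x=-1.857: |R|=1.15460 >1
  x=-1.843: |R|=1.13838 >1
  x=-1.779: |R|=1.06716 >1
Interval (-1.7143, 0).

(-1.7143,0); λ=-12 ⇒ h* = (12/7)/12 = 0.1429.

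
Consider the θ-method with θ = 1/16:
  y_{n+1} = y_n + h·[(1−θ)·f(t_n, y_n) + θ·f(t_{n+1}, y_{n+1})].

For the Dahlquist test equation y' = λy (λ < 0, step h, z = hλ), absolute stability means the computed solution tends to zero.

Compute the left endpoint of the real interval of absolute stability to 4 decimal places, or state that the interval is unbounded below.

With y'=λy (z=hλ):
  y_{n+1} = y_n + z·[15/16·y_n + 1/16·y_{n+1}] ⇒ (1 − 1/16z)y_{n+1} = (1 + 15/16z)y_n
  R(z) = (1 + 15/16z)/(1 − 1/16z).

Need |R(x)|<1, x<0.
x=-1.04: |R|=0.0235
R=−1: 1+15/16x = −1+1/16x ⇒ -7/8x=2 ⇒ x=2/(-7/8)=-2.2857
Confirm numerically:
  x=-1.978: |R|=0.76037 <1
  x=-1.616: |R|=0.46776 <1
  x=-1.583: |R|=0.44048 <1
  x=-2.770: |R|=1.36121 >1
  x=-2.551: |R|=1.20020 >1
Interval (-2.2857, 0).

z* = -2.2857.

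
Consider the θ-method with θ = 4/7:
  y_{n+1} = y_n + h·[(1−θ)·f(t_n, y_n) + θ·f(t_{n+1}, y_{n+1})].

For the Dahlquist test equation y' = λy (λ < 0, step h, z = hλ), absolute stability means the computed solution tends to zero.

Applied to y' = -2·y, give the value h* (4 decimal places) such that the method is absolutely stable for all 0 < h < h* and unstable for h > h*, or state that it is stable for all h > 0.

Test eqn y'=λy, z=hλ:
  y_{n+1} = y_n + z·[3/7·y_n + 4/7·y_{n+1}] ⇒ (1 − 4/7z)y_{n+1} = (1 + 3/7z)y_n
  Hence R(z) = (1 + 3/7z)/(1 − 4/7z).

Find x<0 with |R(x)|<1.
x=-1.38: |R|=0.2284
x=-2: |R|=0.0667
x=-10: |R|=0.4894
x=-100: |R|=0.7199
θ=4/7≥1/2 ⇒ |1+3/7x|<|1−4/7x| ∀x<0 ⇒ unbounded interval.

interval (−∞, 0). Any h>0 works for λ=-2.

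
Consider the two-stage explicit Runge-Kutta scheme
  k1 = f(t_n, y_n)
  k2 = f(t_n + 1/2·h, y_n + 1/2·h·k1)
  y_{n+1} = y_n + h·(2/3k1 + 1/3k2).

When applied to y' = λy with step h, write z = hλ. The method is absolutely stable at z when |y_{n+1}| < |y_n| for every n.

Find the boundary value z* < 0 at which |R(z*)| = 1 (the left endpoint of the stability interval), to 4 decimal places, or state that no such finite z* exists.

z* = -6.0000.

Test eqn y'=λy, z=hλ:
  k1=λy_n ⇒ h·k1=z·y_n;  k2=λ(1+1/2z)y_n ⇒ h·k2=z(1+1/2z)y_n
  y_{n+1}/y_n = 1 + 2/3z + 1/3z(1+1/2z) = 1 + z + 1/6z²
  so R(z) = 1 + z + 1/6z².

Find x<0 with |R(x)|<1.
x=-0.9: |R|=0.2350
R=1: x+1/6x²=0 ⇒ x=−6=-6.0000; min R=1−1/(4·1/6)=-0.5000>−1
Confirm numerically:
  x=-5.928: |R|=0.92886 <1
  x=-3.223: |R|=0.49171 <1
  x=-2.778: |R|=0.49179 <1
  x=-6.568: |R|=1.62177 >1
  x=-6.391: |R|=1.41648 >1
  x=-6.151: |R|=1.15480 >1
So |R|<1 on (-6.0000, 0).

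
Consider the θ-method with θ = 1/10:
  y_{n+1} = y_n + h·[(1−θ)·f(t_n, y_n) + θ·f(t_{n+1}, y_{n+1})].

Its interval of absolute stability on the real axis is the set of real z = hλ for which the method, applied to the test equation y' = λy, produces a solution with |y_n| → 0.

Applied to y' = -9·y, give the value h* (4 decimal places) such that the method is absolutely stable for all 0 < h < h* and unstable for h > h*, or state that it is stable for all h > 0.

(-2.5000,0); λ=-9 ⇒ h* = (5/2)/9 = 0.2778.

Set f=λy, z=hλ:
  y_{n+1} = y_n + z·[9/10·y_n + 1/10·y_{n+1}] ⇒ (1 − 1/10z)y_{n+1} = (1 + 9/10z)y_n
  Hence R(z) = (1 + 9/10z)/(1 − 1/10z).

Find x<0 with |R(x)|<1.
x=-1.59: |R|=0.3719
R=−1: 1+9/10x = −1+1/10x ⇒ -4/5x=2 ⇒ x=2/(-4/5)=-2.5000
Confirm numerically:
  x=-1.207: |R|=0.07701 <1
  x=-1.202: |R|=0.07302 <1
  x=-1.162: |R|=0.04103 <1
  x=-2.978: |R|=1.29465 >1
  x=-2.693: |R|=1.12164 >1
Stable set (-2.5000, 0).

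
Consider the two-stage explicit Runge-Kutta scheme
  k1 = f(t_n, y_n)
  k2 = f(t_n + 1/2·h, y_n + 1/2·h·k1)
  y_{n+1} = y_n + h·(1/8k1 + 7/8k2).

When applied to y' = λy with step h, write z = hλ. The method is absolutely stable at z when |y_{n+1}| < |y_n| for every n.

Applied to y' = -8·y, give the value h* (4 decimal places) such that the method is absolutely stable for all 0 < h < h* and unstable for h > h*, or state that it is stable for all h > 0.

On y'=λy, z=hλ:
  k1=λy_n ⇒ h·k1=z·y_n;  k2=λ(1+1/2z)y_n ⇒ h·k2=z(1+1/2z)y_n
  y_{n+1}/y_n = 1 + 1/8z + 7/8z(1+1/2z) = 1 + z + 7/16z²
  so R(z) = 1 + z + 7/16z².

Solve |R(x)|<1 on ℝ⁻.
x=-1.45: |R|=0.4698
R=1: x+7/16x²=0 ⇒ x=−16/7=-2.2857; min R=1−1/(4·7/16)=0.4286>−1
Confirm numerically:
  x=-2.014: |R|=0.76059 <1
  x=-1.339: |R|=0.44540 <1
  x=-1.329: |R|=0.44373 <1
  x=-2.875: |R|=1.74121 >1
  x=-2.867: |R|=1.72911 >1
Stable set (-2.2857, 0).

(-2.2857,0); λ=-8 ⇒ h* = (16/7)/8 = 0.2857.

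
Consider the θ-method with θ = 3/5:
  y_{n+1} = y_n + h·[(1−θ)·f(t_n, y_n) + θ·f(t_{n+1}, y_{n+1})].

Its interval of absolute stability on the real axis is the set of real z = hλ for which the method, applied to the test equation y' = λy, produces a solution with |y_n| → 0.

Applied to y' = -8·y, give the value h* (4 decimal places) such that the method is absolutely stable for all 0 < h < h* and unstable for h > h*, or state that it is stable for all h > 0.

Set f=λy, z=hλ:
  y_{n+1} = y_n + z·[2/5·y_n + 3/5·y_{n+1}] ⇒ (1 − 3/5z)y_{n+1} = (1 + 2/5z)y_n
  ⇒ R(z) = (1 + 2/5z)/(1 − 3/5z).

Solve |R(x)|<1 on ℝ⁻.
x=-1.12: |R|=0.3301
x=-2: |R|=0.0909
x=-10: |R|=0.4286
x=-100: |R|=0.6393
θ=3/5≥1/2 ⇒ |1+2/5x|<|1−3/5x| ∀x<0 ⇒ unbounded interval.

interval (−∞, 0). Any h>0 works for λ=-8.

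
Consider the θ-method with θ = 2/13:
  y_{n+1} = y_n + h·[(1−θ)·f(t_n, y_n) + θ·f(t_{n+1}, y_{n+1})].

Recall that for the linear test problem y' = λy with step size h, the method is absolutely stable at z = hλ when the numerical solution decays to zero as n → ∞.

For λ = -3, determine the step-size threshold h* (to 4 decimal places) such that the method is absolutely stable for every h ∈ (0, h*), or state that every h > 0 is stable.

(-2.8889,0); λ=-3 ⇒ h* = (26/9)/3 = 0.9630.

With y'=λy (z=hλ):
  y_{n+1} = y_n + z·[11/13·y_n + 2/13·y_{n+1}] ⇒ (1 − 2/13z)y_{n+1} = (1 + 11/13z)y_n
  so R(z) = (1 + 11/13z)/(1 − 2/13z).

Boundary: |R(x)|=1, x<0.
x=-0.61: |R|=0.4423
R=−1: 1+11/13x = −1+2/13x ⇒ -9/13x=2 ⇒ x=2/(-9/13)=-2.8889
Confirm numerically:
  x=-2.789: |R|=0.95161 <1
  x=-1.873: |R|=0.45402 <1
  x=-1.466: |R|=0.19621 <1
  x=-3.417: |R|=1.23964 >1
  x=-3.152: |R|=1.12267 >1
  x=-3.119: |R|=1.10765 >1
Interval (-2.8889, 0).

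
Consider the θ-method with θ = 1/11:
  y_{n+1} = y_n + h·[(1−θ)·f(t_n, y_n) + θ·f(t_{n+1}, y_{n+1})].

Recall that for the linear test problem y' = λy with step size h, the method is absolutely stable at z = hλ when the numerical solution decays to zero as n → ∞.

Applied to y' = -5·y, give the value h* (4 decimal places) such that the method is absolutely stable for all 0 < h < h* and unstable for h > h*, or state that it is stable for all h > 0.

(-2.4444,0); λ=-5 ⇒ h* = (22/9)/5 = 0.4889.

Test eqn y'=λy, z=hλ:
  y_{n+1} = y_n + z·[10/11·y_n + 1/11·y_{n+1}] ⇒ (1 − 1/11z)y_{n+1} = (1 + 10/11z)y_n
  ⇒ R(z) = (1 + 10/11z)/(1 − 1/11z).

Solve |R(x)|<1 on ℝ⁻.
x=-0.62: |R|=0.4131
R=−1: 1+10/11x = −1+1/11x ⇒ -9/11x=2 ⇒ x=2/(-9/11)=-2.4444
Confirm numerically:
  x=-2.288: |R|=0.89404 <1
  x=-2.155: |R|=0.80198 <1
  x=-1.430: |R|=0.26549 <1
  x=-2.972: |R|=1.33982 >1
  x=-2.916: |R|=1.30497 >1
So |R|<1 on (-2.4444, 0).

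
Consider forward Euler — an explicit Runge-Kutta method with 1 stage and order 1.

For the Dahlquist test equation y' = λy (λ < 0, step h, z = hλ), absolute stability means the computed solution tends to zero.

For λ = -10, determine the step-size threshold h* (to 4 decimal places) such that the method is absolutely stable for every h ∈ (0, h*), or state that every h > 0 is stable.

With y'=λy (z=hλ):
  order 1, 1-stage ⇒ R(z)=1+z
  (e.g. R(-0.87)=0.13000, |R|=0.13000)

Solve |R(x)|<1 on ℝ⁻.
x=-0.87: |R|=0.1300
|R(-1.25)|=0.2500 |R(-1.15)|=0.1500 |R(-1.09)|=0.0900
Bisect:
  x_lo=-2.8541 |R|=1.8541  x_hi=-0.3766 |R|=0.6234
  mid=-1.61537 |R|=0.61537 →hi
  mid=-2.23474 |R|=1.23474 →lo
  mid=-1.92505 |R|=0.92505 →hi
  mid=-2.07990 |R|=1.07990 →lo
  mid=-2.00248 |R|=1.00248 →lo
  mid=-1.96376 |R|=0.96376 →hi
  mid=-1.98312 |R|=0.98312 →hi
  mid=-1.99280 |R|=0.99280 →hi
  mid=-1.99764 |R|=0.99764 →hi
  mid=-2.00006 |R|=1.00006 →lo
  ...
  [-2.00006,-1.99990] ⇒ x*=-2.0000
Interval (-2.0000, 0).

(-2.0000,0); λ=-10 ⇒ h* = 0.2000.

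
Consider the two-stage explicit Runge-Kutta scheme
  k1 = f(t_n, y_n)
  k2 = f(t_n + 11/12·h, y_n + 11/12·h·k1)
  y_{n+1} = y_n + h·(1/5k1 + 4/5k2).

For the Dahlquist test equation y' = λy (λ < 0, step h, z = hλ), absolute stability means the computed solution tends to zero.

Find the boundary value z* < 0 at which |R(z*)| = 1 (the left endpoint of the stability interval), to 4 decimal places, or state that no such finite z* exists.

left endpoint -1.3636.

On y'=λy, z=hλ:
  k1=λy_n ⇒ h·k1=z·y_n;  k2=λ(1+11/12z)y_n ⇒ h·k2=z(1+11/12z)y_n
  y_{n+1}/y_n = 1 + 1/5z + 4/5z(1+11/12z) = 1 + z + 11/15z²
  so R(z) = 1 + z + 11/15z².

Boundary: |R(x)|=1, x<0.
x=-0.96: |R|=0.7158
R=1: x+11/15x²=0 ⇒ x=−15/11=-1.3636; min R=1−1/(4·11/15)=0.6591>−1
Confirm numerically:
  x=-1.303: |R|=0.94206 <1
  x=-1.072: |R|=0.77073 <1
  x=-0.784: |R|=0.66675 <1
  x=-1.435: |R|=1.07510 >1
  x=-1.424: |R|=1.06304 >1
  x=-1.416: |R|=1.05437 >1
Interval (-1.3636, 0).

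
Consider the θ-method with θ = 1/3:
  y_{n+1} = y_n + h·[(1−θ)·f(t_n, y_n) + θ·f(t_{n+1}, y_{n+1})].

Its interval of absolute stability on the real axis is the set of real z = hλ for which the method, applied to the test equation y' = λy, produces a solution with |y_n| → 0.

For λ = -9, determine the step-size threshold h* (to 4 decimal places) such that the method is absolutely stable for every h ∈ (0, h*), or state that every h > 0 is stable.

(-6.0000,0); λ=-9 ⇒ h* = (6)/9 = 0.6667.

Set f=λy, z=hλ:
  y_{n+1} = y_n + z·[2/3·y_n + 1/3·y_{n+1}] ⇒ (1 − 1/3z)y_{n+1} = (1 + 2/3z)y_n
  R(z) = (1 + 2/3z)/(1 − 1/3z).

Need |R(x)|<1, x<0.
x=-0.71: |R|=0.4259
R=−1: 1+2/3x = −1+1/3x ⇒ -1/3x=2 ⇒ x=2/(-1/3)=-6.0000
Confirm numerically:
  x=-4.706: |R|=0.83208 <1
  x=-4.276: |R|=0.76306 <1
  x=-3.288: |R|=0.56870 <1
  x=-6.417: |R|=1.04428 >1
  x=-6.385: |R|=1.04102 >1
Stable set (-6.0000, 0).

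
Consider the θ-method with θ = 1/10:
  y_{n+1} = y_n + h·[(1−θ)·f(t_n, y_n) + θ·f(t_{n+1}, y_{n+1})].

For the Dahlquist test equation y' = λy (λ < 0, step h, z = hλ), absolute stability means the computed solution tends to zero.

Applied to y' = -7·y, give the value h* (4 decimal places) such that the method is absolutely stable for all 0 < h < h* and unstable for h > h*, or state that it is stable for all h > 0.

(-2.5000,0); λ=-7 ⇒ h* = (5/2)/7 = 0.3571.

With y'=λy (z=hλ):
  y_{n+1} = y_n + z·[9/10·y_n + 1/10·y_{n+1}] ⇒ (1 − 1/10z)y_{n+1} = (1 + 9/10z)y_n
  Hence R(z) = (1 + 9/10z)/(1 − 1/10z).

Solve |R(x)|<1 on ℝ⁻.
x=-1.64: |R|=0.4089
R=−1: 1+9/10x = −1+1/10x ⇒ -4/5x=2 ⇒ x=2/(-4/5)=-2.5000
Confirm numerically:
  x=-2.310: |R|=0.87652 <1
  x=-1.932: |R|=0.61918 <1
  x=-1.237: |R|=0.10083 <1
  x=-1.090: |R|=0.01713 <1
  x=-3.065: |R|=1.34596 >1
  x=-2.630: |R|=1.08234 >1
  x=-2.553: |R|=1.03378 >1
So |R|<1 on (-2.5000, 0).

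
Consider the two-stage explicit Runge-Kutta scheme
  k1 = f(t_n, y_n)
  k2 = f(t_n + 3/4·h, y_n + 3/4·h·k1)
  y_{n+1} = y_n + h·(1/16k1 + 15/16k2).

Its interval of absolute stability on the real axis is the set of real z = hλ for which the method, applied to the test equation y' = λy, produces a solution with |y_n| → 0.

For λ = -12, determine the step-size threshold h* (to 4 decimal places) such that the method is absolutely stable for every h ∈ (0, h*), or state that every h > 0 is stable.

(-1.4222,0); λ=-12 ⇒ h* = (64/45)/12 = 0.1185.

Test eqn y'=λy, z=hλ:
  k1=λy_n ⇒ h·k1=z·y_n;  k2=λ(1+3/4z)y_n ⇒ h·k2=z(1+3/4z)y_n
  y_{n+1}/y_n = 1 + 1/16z + 15/16z(1+3/4z) = 1 + z + 45/64z²
  so R(z) = 1 + z + 45/64z².

Boundary: |R(x)|=1, x<0.
x=-0.75: |R|=0.6455
R=1: x+45/64x²=0 ⇒ x=−64/45=-1.4222; min R=1−1/(4·45/64)=0.6444>−1
Confirm numerically:
  x=-1.375: |R|=0.95435 <1
  x=-1.208: |R|=0.81805 <1
  x=-1.101: |R|=0.75133 <1
  x=-0.948: |R|=0.68390 <1
  x=-1.959: |R|=1.73937 >1
  x=-1.715: |R|=1.35305 >1
  x=-1.638: |R|=1.24852 >1
Interval (-1.4222, 0).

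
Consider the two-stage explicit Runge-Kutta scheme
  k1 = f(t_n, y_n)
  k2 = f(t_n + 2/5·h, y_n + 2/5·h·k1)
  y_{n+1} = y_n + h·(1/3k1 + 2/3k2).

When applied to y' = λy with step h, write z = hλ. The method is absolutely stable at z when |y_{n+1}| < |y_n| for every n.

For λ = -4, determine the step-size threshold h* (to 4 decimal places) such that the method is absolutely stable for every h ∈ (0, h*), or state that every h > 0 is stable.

(-3.7500,0); λ=-4 ⇒ h* = (15/4)/4 = 0.9375.

Test eqn y'=λy, z=hλ:
  k1=λy_n ⇒ h·k1=z·y_n;  k2=λ(1+2/5z)y_n ⇒ h·k2=z(1+2/5z)y_n
  y_{n+1}/y_n = 1 + 1/3z + 2/3z(1+2/5z) = 1 + z + 4/15z²
  so R(z) = 1 + z + 4/15z².

Solve |R(x)|<1 on ℝ⁻.
x=-1.61: |R|=0.0812
R=1: x+4/15x²=0 ⇒ x=−15/4=-3.7500; min R=1−1/(4·4/15)=0.0625>−1
Confirm numerically:
  x=-3.450: |R|=0.72400 <1
  x=-3.393: |R|=0.67699 <1
  x=-3.141: |R|=0.48990 <1
  x=-2.069: |R|=0.07254 <1
  x=-4.094: |R|=1.37556 >1
  x=-4.090: |R|=1.37083 >1
  x=-3.926: |R|=1.18426 >1
Interval (-3.7500, 0).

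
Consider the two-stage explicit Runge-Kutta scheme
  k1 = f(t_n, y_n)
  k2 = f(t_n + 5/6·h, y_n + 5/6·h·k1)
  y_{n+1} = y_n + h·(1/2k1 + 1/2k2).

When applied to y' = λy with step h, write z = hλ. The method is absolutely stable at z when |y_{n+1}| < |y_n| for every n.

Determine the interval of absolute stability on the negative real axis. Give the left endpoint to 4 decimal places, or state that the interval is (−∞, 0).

z∈(-2.4000,0).

With y'=λy (z=hλ):
  k1=λy_n ⇒ h·k1=z·y_n;  k2=λ(1+5/6z)y_n ⇒ h·k2=z(1+5/6z)y_n
  y_{n+1}/y_n = 1 + 1/2z + 1/2z(1+5/6z) = 1 + z + 5/12z²
  ⇒ R(z) = 1 + z + 5/12z².

Boundary: |R(x)|=1, x<0.
x=-1.4: |R|=0.4167
R=1: x+5/12x²=0 ⇒ x=−12/5=-2.4000; min R=1−1/(4·5/12)=0.4000>−1
Confirm numerically:
  x=-1.686: |R|=0.49842 <1
  x=-1.125: |R|=0.40234 <1
  x=-1.051: |R|=0.40925 <1
  x=-2.863: |R|=1.55232 >1
  x=-2.472: |R|=1.07416 >1
So |R|<1 on (-2.4000, 0).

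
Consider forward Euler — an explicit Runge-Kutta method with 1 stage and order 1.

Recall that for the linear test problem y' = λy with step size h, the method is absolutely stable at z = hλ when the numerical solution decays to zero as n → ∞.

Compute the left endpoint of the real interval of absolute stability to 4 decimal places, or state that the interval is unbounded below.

z* = -2.0000.

With y'=λy (z=hλ):
  order 1, 1-stage ⇒ R(z)=1+z
  (e.g. R(-0.64)=0.36000, |R|=0.36000)

Find x<0 with |R(x)|<1.
x=-0.64: |R|=0.3600
|R(-2.28)|=1.2800 |R(-1.76)|=0.7600 |R(-0.83)|=0.1700
Bisect:
  x_lo=-2.7702 |R|=1.7702  x_hi=-0.2347 |R|=0.7653
  mid=-1.50243 |R|=0.50243 →hi
  mid=-2.13631 |R|=1.13631 →lo
  mid=-1.81937 |R|=0.81937 →hi
  mid=-1.97784 |R|=0.97784 →hi
  mid=-2.05708 |R|=1.05708 →lo
  mid=-2.01746 |R|=1.01746 →lo
  mid=-1.99765 |R|=0.99765 →hi
  ...
  [-2.00013,-1.99997] ⇒ x*=-2.0000
Stable set (-2.0000, 0).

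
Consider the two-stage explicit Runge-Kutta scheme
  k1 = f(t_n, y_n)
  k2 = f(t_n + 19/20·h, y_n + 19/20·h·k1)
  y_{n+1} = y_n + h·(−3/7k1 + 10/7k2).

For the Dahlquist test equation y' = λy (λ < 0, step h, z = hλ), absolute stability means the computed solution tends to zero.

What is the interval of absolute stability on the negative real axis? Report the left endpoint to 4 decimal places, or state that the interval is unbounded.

With y'=λy (z=hλ):
  k1=λy_n ⇒ h·k1=z·y_n;  k2=λ(1+19/20z)y_n ⇒ h·k2=z(1+19/20z)y_n
  y_{n+1}/y_n = 1 − 3/7z + 10/7z(1+19/20z) = 1 + z + 19/14z²
  ⇒ R(z) = 1 + z + 19/14z².

Need |R(x)|<1, x<0.
x=-0.89: |R|=1.1850
R=1: x+19/14x²=0 ⇒ x=−14/19=-0.7368; min R=1−1/(4·19/14)=0.8158>−1
Confirm numerically:
  x=-0.708: |R|=0.97229 <1
  x=-0.685: |R|=0.95181 <1
  x=-0.447: |R|=0.82417 <1
  x=-0.332: |R|=0.81759 <1
  x=-1.294: |R|=1.97845 >1
  x=-1.262: |R|=1.89945 >1
  x=-0.885: |R|=1.17795 >1
So |R|<1 on (-0.7368, 0).

(-0.7368, 0).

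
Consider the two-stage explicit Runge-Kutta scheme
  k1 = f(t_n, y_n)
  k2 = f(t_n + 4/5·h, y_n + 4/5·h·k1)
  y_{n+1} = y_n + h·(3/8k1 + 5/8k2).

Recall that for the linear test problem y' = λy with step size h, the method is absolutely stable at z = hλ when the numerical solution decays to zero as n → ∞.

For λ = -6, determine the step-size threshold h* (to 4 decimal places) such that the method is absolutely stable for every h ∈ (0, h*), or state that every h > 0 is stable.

On y'=λy, z=hλ:
  k1=λy_n ⇒ h·k1=z·y_n;  k2=λ(1+4/5z)y_n ⇒ h·k2=z(1+4/5z)y_n
  y_{n+1}/y_n = 1 + 3/8z + 5/8z(1+4/5z) = 1 + z + 1/2z²
  R(z) = 1 + z + 1/2z².

Need |R(x)|<1, x<0.
x=-0.63: |R|=0.5684
R=1: x+1/2x²=0 ⇒ x=−2=-2.0000; min R=1−1/(4·1/2)=0.5000>−1
Confirm numerically:
  x=-1.978: |R|=0.97824 <1
  x=-1.833: |R|=0.84694 <1
  x=-1.407: |R|=0.58282 <1
  x=-1.404: |R|=0.58161 <1
  x=-2.318: |R|=1.36856 >1
  x=-2.276: |R|=1.31409 >1
  x=-2.061: |R|=1.06286 >1
Interval (-2.0000, 0).

(-2.0000,0); λ=-6 ⇒ h* = (2)/6 = 0.3333.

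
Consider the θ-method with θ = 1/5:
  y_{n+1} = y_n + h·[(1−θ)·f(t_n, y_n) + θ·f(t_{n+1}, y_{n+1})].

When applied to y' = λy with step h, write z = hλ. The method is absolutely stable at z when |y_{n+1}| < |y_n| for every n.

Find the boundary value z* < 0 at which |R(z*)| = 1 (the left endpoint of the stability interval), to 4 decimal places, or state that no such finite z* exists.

On y'=λy, z=hλ:
  y_{n+1} = y_n + z·[4/5·y_n + 1/5·y_{n+1}] ⇒ (1 − 1/5z)y_{n+1} = (1 + 4/5z)y_n
  ⇒ R(z) = (1 + 4/5z)/(1 − 1/5z).

Boundary: |R(x)|=1, x<0.
x=-1.21: |R|=0.0258
R=−1: 1+4/5x = −1+1/5x ⇒ -3/5x=2 ⇒ x=2/(-3/5)=-3.3333
Confirm numerically:
  x=-2.541: |R|=0.68479 <1
  x=-2.251: |R|=0.55220 <1
  x=-2.225: |R|=0.53979 <1
  x=-1.933: |R|=0.39406 <1
  x=-3.641: |R|=1.10682 >1
  x=-3.366: |R|=1.01171 >1
Interval (-3.3333, 0).

left endpoint -3.3333.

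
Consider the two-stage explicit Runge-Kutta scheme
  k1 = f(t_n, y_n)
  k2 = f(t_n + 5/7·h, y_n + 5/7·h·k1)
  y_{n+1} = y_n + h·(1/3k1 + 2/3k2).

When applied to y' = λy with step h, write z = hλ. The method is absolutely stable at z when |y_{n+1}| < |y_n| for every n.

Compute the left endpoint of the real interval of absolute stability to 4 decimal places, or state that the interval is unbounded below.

On y'=λy, z=hλ:
  k1=λy_n ⇒ h·k1=z·y_n;  k2=λ(1+5/7z)y_n ⇒ h·k2=z(1+5/7z)y_n
  y_{n+1}/y_n = 1 + 1/3z + 2/3z(1+5/7z) = 1 + z + 10/21z²
  ⇒ R(z) = 1 + z + 10/21z².

Need |R(x)|<1, x<0.
x=-0.66: |R|=0.5474
R=1: x+10/21x²=0 ⇒ x=−21/10=-2.1000; min R=1−1/(4·10/21)=0.4750>−1
Confirm numerically:
  x=-1.989: |R|=0.89487 <1
  x=-1.758: |R|=0.71370 <1
  x=-1.166: |R|=0.48141 <1
  x=-0.896: |R|=0.48629 <1
  x=-2.410: |R|=1.35576 >1
  x=-2.237: |R|=1.14594 >1
So |R|<1 on (-2.1000, 0).

z* = -2.1000.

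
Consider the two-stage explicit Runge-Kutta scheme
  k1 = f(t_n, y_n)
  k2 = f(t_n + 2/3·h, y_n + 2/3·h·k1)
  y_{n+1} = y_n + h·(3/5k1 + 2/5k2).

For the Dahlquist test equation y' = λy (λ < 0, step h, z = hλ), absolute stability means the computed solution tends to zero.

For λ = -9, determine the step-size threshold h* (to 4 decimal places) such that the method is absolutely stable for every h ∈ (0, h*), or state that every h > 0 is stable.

On y'=λy, z=hλ:
  k1=λy_n ⇒ h·k1=z·y_n;  k2=λ(1+2/3z)y_n ⇒ h·k2=z(1+2/3z)y_n
  y_{n+1}/y_n = 1 + 3/5z + 2/5z(1+2/3z) = 1 + z + 4/15z²
  R(z) = 1 + z + 4/15z².

Find x<0 with |R(x)|<1.
x=-1.74: |R|=0.0674
R=1: x+4/15x²=0 ⇒ x=−15/4=-3.7500; min R=1−1/(4·4/15)=0.0625>−1
Confirm numerically:
  x=-2.032: |R|=0.06907 <1
  x=-1.979: |R|=0.06538 <1
  x=-1.856: |R|=0.06260 <1
  x=-4.130: |R|=1.41851 >1
  x=-3.854: |R|=1.10688 >1
Stable set (-3.7500, 0).

(-3.7500,0); λ=-9 ⇒ h* = (15/4)/9 = 0.4167.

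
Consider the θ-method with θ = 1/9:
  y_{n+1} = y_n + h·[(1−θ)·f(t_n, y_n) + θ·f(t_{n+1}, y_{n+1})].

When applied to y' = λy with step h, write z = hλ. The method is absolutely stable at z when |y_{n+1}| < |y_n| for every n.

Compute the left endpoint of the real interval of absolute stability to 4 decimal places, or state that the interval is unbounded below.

z* = -2.5714.

With y'=λy (z=hλ):
  y_{n+1} = y_n + z·[8/9·y_n + 1/9·y_{n+1}] ⇒ (1 − 1/9z)y_{n+1} = (1 + 8/9z)y_n
  so R(z) = (1 + 8/9z)/(1 − 1/9z).

Need |R(x)|<1, x<0.
x=-1.18: |R|=0.0432
R=−1: 1+8/9x = −1+1/9x ⇒ -7/9x=2 ⇒ x=2/(-7/9)=-2.5714
Confirm numerically:
  x=-2.465: |R|=0.93502 <1
  x=-1.876: |R|=0.55241 <1
  x=-1.423: |R|=0.22872 <1
  x=-3.050: |R|=1.27801 >1
  x=-2.882: |R|=1.18297 >1
Stable set (-2.5714, 0).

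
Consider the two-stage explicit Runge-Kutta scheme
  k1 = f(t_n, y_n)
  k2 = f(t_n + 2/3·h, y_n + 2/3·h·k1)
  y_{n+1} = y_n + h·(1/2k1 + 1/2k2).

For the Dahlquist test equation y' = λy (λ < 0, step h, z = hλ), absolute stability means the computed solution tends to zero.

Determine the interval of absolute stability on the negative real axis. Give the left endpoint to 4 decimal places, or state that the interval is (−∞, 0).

z∈(-3.0000,0).

Test eqn y'=λy, z=hλ:
  k1=λy_n ⇒ h·k1=z·y_n;  k2=λ(1+2/3z)y_n ⇒ h·k2=z(1+2/3z)y_n
  y_{n+1}/y_n = 1 + 1/2z + 1/2z(1+2/3z) = 1 + z + 1/3z²
  R(z) = 1 + z + 1/3z².

Need |R(x)|<1, x<0.
x=-0.92: |R|=0.3621
R=1: x+1/3x²=0 ⇒ x=−3=-3.0000; min R=1−1/(4·1/3)=0.2500>−1
Confirm numerically:
  x=-2.645: |R|=0.68701 <1
  x=-2.586: |R|=0.64313 <1
  x=-2.138: |R|=0.38568 <1
  x=-1.956: |R|=0.31931 <1
  x=-3.461: |R|=1.53184 >1
  x=-3.180: |R|=1.19080 >1
  x=-3.106: |R|=1.10975 >1
So |R|<1 on (-3.0000, 0).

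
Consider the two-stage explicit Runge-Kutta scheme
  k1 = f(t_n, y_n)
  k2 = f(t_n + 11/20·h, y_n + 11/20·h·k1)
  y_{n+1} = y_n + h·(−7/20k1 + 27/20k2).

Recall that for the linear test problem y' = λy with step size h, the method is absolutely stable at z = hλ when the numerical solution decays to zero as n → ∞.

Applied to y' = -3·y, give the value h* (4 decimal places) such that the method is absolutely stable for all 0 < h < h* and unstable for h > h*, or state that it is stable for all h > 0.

(-1.3468,0); λ=-3 ⇒ h* = (400/297)/3 = 0.4489.

Test eqn y'=λy, z=hλ:
  k1=λy_n ⇒ h·k1=z·y_n;  k2=λ(1+11/20z)y_n ⇒ h·k2=z(1+11/20z)y_n
  y_{n+1}/y_n = 1 − 7/20z + 27/20z(1+11/20z) = 1 + z + 297/400z²
  Hence R(z) = 1 + z + 297/400z².

Boundary: |R(x)|=1, x<0.
x=-0.52: |R|=0.6808
R=1: x+297/400x²=0 ⇒ x=−400/297=-1.3468; min R=1−1/(4·297/400)=0.6633>−1
Confirm numerically:
  x=-1.228: |R|=0.89168 <1
  x=-1.035: |R|=0.76038 <1
  x=-0.675: |R|=0.66330 <1
  x=-0.656: |R|=0.66352 <1
  x=-1.932: |R|=1.83947 >1
  x=-1.829: |R|=1.65484 >1
Stable set (-1.3468, 0).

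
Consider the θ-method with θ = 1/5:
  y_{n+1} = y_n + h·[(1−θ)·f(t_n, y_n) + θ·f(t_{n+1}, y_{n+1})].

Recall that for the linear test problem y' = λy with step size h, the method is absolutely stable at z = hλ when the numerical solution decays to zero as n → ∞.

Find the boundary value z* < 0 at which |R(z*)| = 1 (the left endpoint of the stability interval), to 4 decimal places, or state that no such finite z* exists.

With y'=λy (z=hλ):
  y_{n+1} = y_n + z·[4/5·y_n + 1/5·y_{n+1}] ⇒ (1 − 1/5z)y_{n+1} = (1 + 4/5z)y_n
  ⇒ R(z) = (1 + 4/5z)/(1 − 1/5z).

Need |R(x)|<1, x<0.
x=-0.6: |R|=0.4643
R=−1: 1+4/5x = −1+1/5x ⇒ -3/5x=2 ⇒ x=2/(-3/5)=-3.3333
Confirm numerically:
  x=-2.932: |R|=0.84821 <1
  x=-1.668: |R|=0.25075 <1
  x=-1.611: |R|=0.21842 <1
  x=-3.745: |R|=1.14122 >1
  x=-3.629: |R|=1.10279 >1
Interval (-3.3333, 0).

z* = -3.3333.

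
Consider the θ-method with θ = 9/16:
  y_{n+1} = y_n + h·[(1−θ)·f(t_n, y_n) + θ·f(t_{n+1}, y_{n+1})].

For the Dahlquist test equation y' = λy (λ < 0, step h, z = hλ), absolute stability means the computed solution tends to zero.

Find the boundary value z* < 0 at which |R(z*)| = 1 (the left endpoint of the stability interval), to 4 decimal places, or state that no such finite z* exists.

With y'=λy (z=hλ):
  y_{n+1} = y_n + z·[7/16·y_n + 9/16·y_{n+1}] ⇒ (1 − 9/16z)y_{n+1} = (1 + 7/16z)y_n
  so R(z) = (1 + 7/16z)/(1 − 9/16z).

Need |R(x)|<1, x<0.
x=-1.09: |R|=0.3243
x=-2: |R|=0.0588
x=-10: |R|=0.5094
x=-100: |R|=0.7467
θ=9/16≥1/2 ⇒ |1+7/16x|<|1−9/16x| ∀x<0 ⇒ interval (−∞,0).

unbounded; (−∞, 0).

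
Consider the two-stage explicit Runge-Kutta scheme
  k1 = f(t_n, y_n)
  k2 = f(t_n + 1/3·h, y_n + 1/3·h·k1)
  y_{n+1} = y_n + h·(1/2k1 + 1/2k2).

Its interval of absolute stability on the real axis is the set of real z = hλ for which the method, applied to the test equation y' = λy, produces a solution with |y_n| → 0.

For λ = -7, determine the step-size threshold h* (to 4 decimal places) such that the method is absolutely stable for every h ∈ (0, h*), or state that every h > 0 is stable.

On y'=λy, z=hλ:
  k1=λy_n ⇒ h·k1=z·y_n;  k2=λ(1+1/3z)y_n ⇒ h·k2=z(1+1/3z)y_n
  y_{n+1}/y_n = 1 + 1/2z + 1/2z(1+1/3z) = 1 + z + 1/6z²
  so R(z) = 1 + z + 1/6z².

Solve |R(x)|<1 on ℝ⁻.
x=-1.33: |R|=0.0352
R=1: x+1/6x²=0 ⇒ x=−6=-6.0000; min R=1−1/(4·1/6)=-0.5000>−1
Confirm numerically:
  x=-4.085: |R|=0.30380 <1
  x=-3.783: |R|=0.39782 <1
  x=-2.775: |R|=0.49156 <1
  x=-6.180: |R|=1.18540 >1
  x=-6.172: |R|=1.17693 >1
So |R|<1 on (-6.0000, 0).

(-6.0000,0); λ=-7 ⇒ h* = (6)/7 = 0.8571.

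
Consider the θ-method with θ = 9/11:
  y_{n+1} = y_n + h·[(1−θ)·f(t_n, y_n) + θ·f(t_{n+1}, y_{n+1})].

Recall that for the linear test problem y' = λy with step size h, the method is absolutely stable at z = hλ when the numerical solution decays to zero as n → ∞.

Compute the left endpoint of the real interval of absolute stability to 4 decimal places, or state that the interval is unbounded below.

Test eqn y'=λy, z=hλ:
  y_{n+1} = y_n + z·[2/11·y_n + 9/11·y_{n+1}] ⇒ (1 − 9/11z)y_{n+1} = (1 + 2/11z)y_n
  R(z) = (1 + 2/11z)/(1 − 9/11z).

Boundary: |R(x)|=1, x<0.
x=-0.51: |R|=0.6402
x=-2: |R|=0.2414
x=-10: |R|=0.0891
x=-100: |R|=0.2075
θ=9/11≥1/2 ⇒ |1+2/11x|<|1−9/11x| ∀x<0 ⇒ stable on all of ℝ⁻.

(−∞, 0) — no finite endpoint.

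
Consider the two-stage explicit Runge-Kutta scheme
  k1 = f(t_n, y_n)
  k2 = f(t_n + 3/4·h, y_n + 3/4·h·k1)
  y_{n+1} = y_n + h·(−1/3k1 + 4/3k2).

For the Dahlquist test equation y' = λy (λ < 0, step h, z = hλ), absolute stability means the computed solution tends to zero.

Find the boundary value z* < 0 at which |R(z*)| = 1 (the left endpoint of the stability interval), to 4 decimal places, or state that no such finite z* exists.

left endpoint -1.0000.

Set f=λy, z=hλ:
  k1=λy_n ⇒ h·k1=z·y_n;  k2=λ(1+3/4z)y_n ⇒ h·k2=z(1+3/4z)y_n
  y_{n+1}/y_n = 1 − 1/3z + 4/3z(1+3/4z) = 1 + z + z²
  R(z) = 1 + z + z².

Solve |R(x)|<1 on ℝ⁻.
x=-1.33: |R|=1.4389
R=1: x+1x²=0 ⇒ x=−1=-1.0000; min R=1−1/(4·1)=0.7500>−1
Confirm numerically:
  x=-0.906: |R|=0.91484 <1
  x=-0.595: |R|=0.75903 <1
  x=-0.538: |R|=0.75144 <1
  x=-0.401: |R|=0.75980 <1
  x=-1.261: |R|=1.32912 >1
  x=-1.174: |R|=1.20428 >1
  x=-1.025: |R|=1.02563 >1
Stable set (-1.0000, 0).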